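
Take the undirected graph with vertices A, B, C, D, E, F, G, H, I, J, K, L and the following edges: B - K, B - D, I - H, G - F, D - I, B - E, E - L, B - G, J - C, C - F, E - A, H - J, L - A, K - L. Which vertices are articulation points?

B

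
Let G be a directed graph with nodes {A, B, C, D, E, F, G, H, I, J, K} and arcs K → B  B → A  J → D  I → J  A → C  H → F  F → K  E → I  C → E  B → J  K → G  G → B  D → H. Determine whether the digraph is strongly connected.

Yes

From K we can reach every vertex (A, B, C, D, E, F, G, H, I, J, K), and every vertex can reach K (A, B, C, D, E, F, G, H, I, J, K). So the whole graph is one strongly connected component.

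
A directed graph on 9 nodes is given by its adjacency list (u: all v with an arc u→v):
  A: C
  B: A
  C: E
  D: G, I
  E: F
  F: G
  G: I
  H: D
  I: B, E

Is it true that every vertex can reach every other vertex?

No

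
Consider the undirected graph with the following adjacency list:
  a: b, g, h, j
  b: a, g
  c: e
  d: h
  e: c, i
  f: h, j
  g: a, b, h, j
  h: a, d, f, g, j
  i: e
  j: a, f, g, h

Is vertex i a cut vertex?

No

Deleting i leaves 2 components (was 2), so i is not a cut vertex.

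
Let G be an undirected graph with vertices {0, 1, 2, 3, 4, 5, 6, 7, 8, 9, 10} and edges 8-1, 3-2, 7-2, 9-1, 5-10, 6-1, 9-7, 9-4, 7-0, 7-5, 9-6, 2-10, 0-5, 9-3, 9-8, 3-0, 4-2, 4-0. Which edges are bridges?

none

The edges on the cycle 9-6-1-9 are not bridges since each lies on that cycle.
Every edge lies on some cycle, so there are no bridges.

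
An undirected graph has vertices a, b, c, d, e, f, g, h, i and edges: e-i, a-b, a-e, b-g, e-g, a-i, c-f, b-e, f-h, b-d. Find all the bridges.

The edges on the cycle a-b-g-e-a are not bridges since each lies on that cycle.
But removing c-f disconnects c from f; removing d-b disconnects d from b; removing h-f disconnects h from f — these are bridges.

b-d, c-f, f-h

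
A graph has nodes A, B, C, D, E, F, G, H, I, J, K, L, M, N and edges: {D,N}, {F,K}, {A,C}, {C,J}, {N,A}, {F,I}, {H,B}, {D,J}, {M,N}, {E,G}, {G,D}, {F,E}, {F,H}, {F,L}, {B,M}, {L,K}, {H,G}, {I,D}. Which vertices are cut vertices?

Removing F increases the component count from 1 to 2, so F is a cut vertex.
By contrast removing D leaves 1 component; it is not a cut vertex. No other vertex is a cut vertex either.

F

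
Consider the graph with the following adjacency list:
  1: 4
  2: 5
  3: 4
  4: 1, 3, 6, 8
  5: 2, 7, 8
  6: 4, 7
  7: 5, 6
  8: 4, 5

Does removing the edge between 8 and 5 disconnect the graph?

After removing 8-5, the path 8-4-6-7-5 still connects them, so the edge is not a bridge.

No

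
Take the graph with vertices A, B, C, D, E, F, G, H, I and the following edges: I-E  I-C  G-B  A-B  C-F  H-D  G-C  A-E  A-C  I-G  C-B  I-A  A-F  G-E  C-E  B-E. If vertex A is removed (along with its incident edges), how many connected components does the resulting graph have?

2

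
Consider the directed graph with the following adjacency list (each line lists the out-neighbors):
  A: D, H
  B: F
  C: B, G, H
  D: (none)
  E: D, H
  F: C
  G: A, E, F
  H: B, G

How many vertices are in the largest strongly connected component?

{A, B, C, E, F, G, H} are all mutually reachable — one SCC of size 7.
{D} is an SCC by itself.
The largest has 7 vertices.

7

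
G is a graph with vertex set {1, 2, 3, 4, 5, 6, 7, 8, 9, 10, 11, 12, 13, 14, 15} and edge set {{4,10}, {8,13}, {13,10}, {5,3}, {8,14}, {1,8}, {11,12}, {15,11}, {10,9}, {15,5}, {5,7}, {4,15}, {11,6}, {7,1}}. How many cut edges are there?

6

The edges on the cycle 4-15-5-7-1-8-13-10-4 are not bridges since each lies on that cycle.
But removing 11-12 disconnects 11 from 12; removing 11-6 disconnects 11 from 6; removing 9-10 disconnects 9 from 10; removing 15-11 disconnects 15 from 11 — these are bridges.
In total 6 edges are bridges.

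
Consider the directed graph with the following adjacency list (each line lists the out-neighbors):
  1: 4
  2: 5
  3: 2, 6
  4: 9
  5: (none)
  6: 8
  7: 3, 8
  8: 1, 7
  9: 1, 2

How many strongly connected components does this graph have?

4

{3, 6, 7, 8} are all mutually reachable — one SCC of size 4.
{1, 4, 9} are all mutually reachable — one SCC of size 3.
{2} is an SCC by itself.
{5} is an SCC by itself.
That gives 4 strongly connected components.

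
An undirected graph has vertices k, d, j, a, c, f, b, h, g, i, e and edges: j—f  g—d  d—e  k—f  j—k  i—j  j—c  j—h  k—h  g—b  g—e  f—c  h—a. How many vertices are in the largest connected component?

7

Starting from b we can reach b, d, e, g. That is one component of size 4.
Starting from a we can reach a, c, f, h, i, j, k. That is one component of size 7.
The largest has 7 vertices.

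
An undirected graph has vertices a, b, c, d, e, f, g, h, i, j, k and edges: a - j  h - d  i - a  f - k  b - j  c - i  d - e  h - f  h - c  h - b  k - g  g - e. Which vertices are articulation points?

h

Removing h increases the component count from 1 to 2, so h is a cut vertex.
By contrast removing k leaves 1 component; it is not a cut vertex. No other vertex is a cut vertex either.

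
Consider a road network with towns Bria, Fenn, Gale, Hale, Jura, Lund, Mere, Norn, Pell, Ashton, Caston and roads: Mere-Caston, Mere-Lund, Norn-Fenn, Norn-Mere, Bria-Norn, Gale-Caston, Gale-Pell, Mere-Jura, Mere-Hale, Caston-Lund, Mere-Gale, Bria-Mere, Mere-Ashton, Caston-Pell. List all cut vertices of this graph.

Removing Mere increases the component count from 1 to 5, so Mere is a cut vertex.
Removing Norn increases the component count from 1 to 2, so Norn is a cut vertex.
By contrast removing Ashton leaves 1 component; it is not a cut vertex. No other vertex is a cut vertex either.

Mere, Norn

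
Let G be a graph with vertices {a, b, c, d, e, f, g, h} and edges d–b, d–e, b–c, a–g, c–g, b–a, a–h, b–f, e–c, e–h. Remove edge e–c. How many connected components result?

1

e and c are still connected via e-d-b-c, so the component count stays at 1.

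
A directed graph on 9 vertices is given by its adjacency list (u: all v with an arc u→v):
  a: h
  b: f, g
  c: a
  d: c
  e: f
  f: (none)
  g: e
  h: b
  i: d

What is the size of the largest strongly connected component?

1

{d} is an SCC by itself.
{a} is an SCC by itself.
{c} is an SCC by itself.
{g} is an SCC by itself.
{h} is an SCC by itself.
(and 4 more singleton SCCs)
The largest has 1 vertex.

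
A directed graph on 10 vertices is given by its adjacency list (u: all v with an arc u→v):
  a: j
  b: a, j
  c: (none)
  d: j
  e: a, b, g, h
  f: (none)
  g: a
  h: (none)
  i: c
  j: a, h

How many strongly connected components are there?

9

{a, j} are all mutually reachable — one SCC of size 2.
{d} is an SCC by itself.
{f} is an SCC by itself.
{b} is an SCC by itself.
{h} is an SCC by itself.
(and 4 more singleton SCCs)
That gives 9 strongly connected components.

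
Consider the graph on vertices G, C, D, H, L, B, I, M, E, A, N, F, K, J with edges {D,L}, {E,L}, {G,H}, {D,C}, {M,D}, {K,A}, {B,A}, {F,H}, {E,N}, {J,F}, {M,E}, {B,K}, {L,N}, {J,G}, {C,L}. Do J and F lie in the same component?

From J we can reach F, G, H, J, which includes F.

Yes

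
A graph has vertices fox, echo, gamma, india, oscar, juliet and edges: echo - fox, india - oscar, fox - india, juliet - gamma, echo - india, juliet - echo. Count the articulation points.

3

Removing echo increases the component count from 1 to 2, so echo is a cut vertex.
Removing india increases the component count from 1 to 2, so india is a cut vertex.
Removing juliet increases the component count from 1 to 2, so juliet is a cut vertex.
By contrast removing fox leaves 1 component; it is not a cut vertex. No other vertex is a cut vertex either.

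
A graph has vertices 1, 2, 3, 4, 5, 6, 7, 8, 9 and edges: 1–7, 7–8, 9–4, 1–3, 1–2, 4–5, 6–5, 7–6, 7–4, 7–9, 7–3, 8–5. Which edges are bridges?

1-2

The edges on the cycle 7-8-5-4-7 are not bridges since each lies on that cycle.
But removing 1–2 disconnects 1 from 2 — this is a bridge.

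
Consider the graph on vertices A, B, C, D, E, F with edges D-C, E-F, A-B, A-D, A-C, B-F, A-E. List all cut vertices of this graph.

A

Removing A increases the component count from 1 to 2, so A is a cut vertex.
By contrast removing E leaves 1 component; it is not a cut vertex. No other vertex is a cut vertex either.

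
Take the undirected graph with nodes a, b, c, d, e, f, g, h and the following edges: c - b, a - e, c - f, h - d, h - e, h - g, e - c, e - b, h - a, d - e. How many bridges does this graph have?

The edges on the cycle h-a-e-h are not bridges since each lies on that cycle.
But removing c - f disconnects c from f; removing g - h disconnects g from h — these are bridges.
That makes 2 bridges.

2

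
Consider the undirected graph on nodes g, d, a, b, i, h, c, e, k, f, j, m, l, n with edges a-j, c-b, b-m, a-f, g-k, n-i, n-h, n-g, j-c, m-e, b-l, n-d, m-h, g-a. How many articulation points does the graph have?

5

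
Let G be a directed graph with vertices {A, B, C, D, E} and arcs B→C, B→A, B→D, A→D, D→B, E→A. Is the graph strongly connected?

There is no directed path from B to E, so the graph is not strongly connected.

No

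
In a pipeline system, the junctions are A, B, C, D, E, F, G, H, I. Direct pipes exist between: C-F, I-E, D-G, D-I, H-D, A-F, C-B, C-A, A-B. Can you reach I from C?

The component containing C is {A, B, C, F}, and I is not in it.

No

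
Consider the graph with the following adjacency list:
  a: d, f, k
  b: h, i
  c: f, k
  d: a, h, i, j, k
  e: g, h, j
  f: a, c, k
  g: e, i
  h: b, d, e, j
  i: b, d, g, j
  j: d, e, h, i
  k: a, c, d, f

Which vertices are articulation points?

d

Removing d increases the component count from 1 to 2, so d is a cut vertex.
By contrast removing h leaves 1 component; it is not a cut vertex. No other vertex is a cut vertex either.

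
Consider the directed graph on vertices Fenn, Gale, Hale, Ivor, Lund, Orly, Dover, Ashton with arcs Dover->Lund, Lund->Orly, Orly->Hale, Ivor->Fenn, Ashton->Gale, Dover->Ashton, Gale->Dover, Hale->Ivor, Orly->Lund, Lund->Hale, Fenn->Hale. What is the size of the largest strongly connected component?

{Gale, Dover, Ashton} are all mutually reachable — one SCC of size 3.
{Fenn, Hale, Ivor} are all mutually reachable — one SCC of size 3.
{Lund, Orly} are all mutually reachable — one SCC of size 2.
The largest has 3 vertices.

3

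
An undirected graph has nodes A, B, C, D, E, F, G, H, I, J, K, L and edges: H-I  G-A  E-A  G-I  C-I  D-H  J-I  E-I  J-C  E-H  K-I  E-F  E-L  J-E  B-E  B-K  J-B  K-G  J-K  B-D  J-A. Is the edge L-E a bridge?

Removing L-E leaves no path between L and E: the component count goes from 1 to 2. So it is a bridge.

Yes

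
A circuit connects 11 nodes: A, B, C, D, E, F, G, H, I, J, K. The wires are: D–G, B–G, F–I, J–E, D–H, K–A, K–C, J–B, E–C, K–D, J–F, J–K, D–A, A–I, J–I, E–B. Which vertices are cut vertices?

D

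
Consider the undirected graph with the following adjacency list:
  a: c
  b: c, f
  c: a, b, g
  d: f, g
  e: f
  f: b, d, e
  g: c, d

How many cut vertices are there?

Removing c increases the component count from 1 to 2, so c is a cut vertex.
Removing f increases the component count from 1 to 2, so f is a cut vertex.
By contrast removing a leaves 1 component; it is not a cut vertex. No other vertex is a cut vertex either.

2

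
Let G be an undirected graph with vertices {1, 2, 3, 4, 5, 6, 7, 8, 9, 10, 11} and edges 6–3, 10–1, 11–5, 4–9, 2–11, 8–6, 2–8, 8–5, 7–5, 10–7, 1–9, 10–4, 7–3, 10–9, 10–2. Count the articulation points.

Removing 10 increases the component count from 1 to 2, so 10 is a cut vertex.
By contrast removing 9 leaves 1 component; it is not a cut vertex. No other vertex is a cut vertex either.

1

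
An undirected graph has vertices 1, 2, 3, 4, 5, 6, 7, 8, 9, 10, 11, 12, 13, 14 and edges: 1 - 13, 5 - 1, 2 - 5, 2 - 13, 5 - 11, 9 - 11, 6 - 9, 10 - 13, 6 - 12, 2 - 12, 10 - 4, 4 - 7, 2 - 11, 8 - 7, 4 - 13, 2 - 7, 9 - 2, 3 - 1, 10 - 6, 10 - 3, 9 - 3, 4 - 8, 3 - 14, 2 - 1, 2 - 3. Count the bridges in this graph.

1

The edges on the cycle 10-6-9-2-5-1-13-10 are not bridges since each lies on that cycle.
But removing 14 - 3 disconnects 14 from 3 — this is a bridge.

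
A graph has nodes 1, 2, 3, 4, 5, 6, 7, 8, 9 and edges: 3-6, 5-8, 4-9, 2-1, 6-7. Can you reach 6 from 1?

The component containing 1 is {1, 2}, and 6 is not in it.

No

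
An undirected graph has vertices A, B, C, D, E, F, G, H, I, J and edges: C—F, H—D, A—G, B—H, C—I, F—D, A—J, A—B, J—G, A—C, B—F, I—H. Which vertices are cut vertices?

Removing A increases the component count from 2 to 3, so A is a cut vertex.
By contrast removing F leaves 2 components; it is not a cut vertex. No other vertex is a cut vertex either.

A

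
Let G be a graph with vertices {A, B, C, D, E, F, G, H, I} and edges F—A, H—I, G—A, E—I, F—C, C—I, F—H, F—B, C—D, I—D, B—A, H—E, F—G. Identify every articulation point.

F

Removing F increases the component count from 1 to 2, so F is a cut vertex.
By contrast removing G leaves 1 component; it is not a cut vertex. No other vertex is a cut vertex either.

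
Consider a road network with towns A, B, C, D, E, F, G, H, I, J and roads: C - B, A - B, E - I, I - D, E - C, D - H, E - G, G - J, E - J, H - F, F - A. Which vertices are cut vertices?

E

Removing E increases the component count from 1 to 2, so E is a cut vertex.
By contrast removing I leaves 1 component; it is not a cut vertex. No other vertex is a cut vertex either.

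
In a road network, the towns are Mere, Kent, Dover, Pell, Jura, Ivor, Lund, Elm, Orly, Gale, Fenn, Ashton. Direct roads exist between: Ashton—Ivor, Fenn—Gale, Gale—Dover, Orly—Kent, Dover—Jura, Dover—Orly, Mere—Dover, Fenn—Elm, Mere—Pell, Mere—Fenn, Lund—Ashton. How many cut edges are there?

7

The edges on the cycle Mere-Fenn-Gale-Dover-Mere are not bridges since each lies on that cycle.
But removing Dover—Orly disconnects Dover from Orly; removing Orly—Kent disconnects Orly from Kent; removing Lund—Ashton disconnects Lund from Ashton; removing Jura—Dover disconnects Jura from Dover — these are bridges.
In total 7 edges are bridges.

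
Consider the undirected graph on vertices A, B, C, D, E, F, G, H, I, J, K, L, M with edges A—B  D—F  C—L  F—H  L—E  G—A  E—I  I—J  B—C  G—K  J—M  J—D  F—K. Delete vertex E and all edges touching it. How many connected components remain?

1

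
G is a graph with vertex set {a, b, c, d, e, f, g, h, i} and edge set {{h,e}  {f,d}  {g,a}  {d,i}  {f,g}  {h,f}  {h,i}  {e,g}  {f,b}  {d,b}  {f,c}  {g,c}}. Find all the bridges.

a-g

The edges on the cycle f-d-b-f are not bridges since each lies on that cycle.
But removing g—a disconnects g from a — this is a bridge.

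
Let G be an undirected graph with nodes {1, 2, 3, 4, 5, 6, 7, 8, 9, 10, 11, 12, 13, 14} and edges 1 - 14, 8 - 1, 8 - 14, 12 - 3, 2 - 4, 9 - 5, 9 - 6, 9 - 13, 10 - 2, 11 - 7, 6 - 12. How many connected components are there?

4

Starting from 7 we can reach 7, 11. That is one component of size 2.
Starting from 2 we can reach 2, 4, 10. That is one component of size 3.
Starting from 1 we can reach 1, 8, 14. That is one component of size 3.
Starting from 3 we can reach 3, 5, 6, 9, 12, 13. That is one component of size 6.
Total: 4 components.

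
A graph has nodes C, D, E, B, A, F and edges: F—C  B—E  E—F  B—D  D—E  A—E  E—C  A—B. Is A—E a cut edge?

No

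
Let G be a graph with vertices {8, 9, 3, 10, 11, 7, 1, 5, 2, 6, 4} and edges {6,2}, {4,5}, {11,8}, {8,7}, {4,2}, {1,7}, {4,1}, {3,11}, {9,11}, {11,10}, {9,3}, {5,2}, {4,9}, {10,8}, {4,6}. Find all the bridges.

none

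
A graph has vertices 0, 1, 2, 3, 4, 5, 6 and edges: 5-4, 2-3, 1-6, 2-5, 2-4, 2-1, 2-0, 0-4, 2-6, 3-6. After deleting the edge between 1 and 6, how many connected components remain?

1 and 6 are still connected via 1-2-6, so the component count stays at 1.

1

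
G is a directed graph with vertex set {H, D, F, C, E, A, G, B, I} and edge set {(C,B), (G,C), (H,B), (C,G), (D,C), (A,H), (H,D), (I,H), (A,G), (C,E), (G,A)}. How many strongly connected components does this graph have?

{A, C, D, G, H} are all mutually reachable — one SCC of size 5.
{F} is an SCC by itself.
{E} is an SCC by itself.
{B} is an SCC by itself.
{I} is an SCC by itself.
That gives 5 strongly connected components.

5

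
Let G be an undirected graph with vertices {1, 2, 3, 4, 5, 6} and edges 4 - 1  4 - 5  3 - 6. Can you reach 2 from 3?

The component containing 3 is {3, 6}, and 2 is not in it.

No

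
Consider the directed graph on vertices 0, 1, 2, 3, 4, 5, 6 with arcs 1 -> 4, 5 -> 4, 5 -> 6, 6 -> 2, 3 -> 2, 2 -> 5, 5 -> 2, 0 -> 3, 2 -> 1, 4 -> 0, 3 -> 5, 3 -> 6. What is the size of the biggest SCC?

7

{0, 1, 2, 3, 4, 5, 6} are all mutually reachable — one SCC of size 7.
The largest has 7 vertices.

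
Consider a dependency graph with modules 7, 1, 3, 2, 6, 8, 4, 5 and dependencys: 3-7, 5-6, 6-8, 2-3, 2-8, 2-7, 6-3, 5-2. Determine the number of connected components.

4 is isolated — a component by itself.
1 is isolated — a component by itself.
Starting from 2 we can reach 2, 3, 5, 6, 7, 8. That is one component of size 6.
Total: 3 components.

3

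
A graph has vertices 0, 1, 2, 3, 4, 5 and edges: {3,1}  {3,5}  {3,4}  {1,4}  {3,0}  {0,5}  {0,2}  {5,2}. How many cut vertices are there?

Removing 3 increases the component count from 1 to 2, so 3 is a cut vertex.
By contrast removing 4 leaves 1 component; it is not a cut vertex. No other vertex is a cut vertex either.

1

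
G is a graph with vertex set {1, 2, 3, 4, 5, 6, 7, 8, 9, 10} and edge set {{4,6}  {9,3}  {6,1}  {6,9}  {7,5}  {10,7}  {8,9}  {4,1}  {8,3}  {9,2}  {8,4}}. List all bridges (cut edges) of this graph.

10-7, 2-9, 5-7

The edges on the cycle 8-4-6-9-3-8 are not bridges since each lies on that cycle.
But removing 7—5 disconnects 7 from 5; removing 9—2 disconnects 9 from 2; removing 7—10 disconnects 7 from 10 — these are bridges.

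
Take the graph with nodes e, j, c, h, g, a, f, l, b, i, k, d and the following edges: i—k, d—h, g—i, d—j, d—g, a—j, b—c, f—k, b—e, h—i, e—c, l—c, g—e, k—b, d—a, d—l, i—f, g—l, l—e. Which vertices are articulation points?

Removing d increases the component count from 1 to 2, so d is a cut vertex.
By contrast removing f leaves 1 component; it is not a cut vertex. No other vertex is a cut vertex either.

d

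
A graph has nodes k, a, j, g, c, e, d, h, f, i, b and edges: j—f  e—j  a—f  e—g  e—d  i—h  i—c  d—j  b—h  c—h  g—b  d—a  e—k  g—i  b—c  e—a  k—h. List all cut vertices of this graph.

e

Removing e increases the component count from 1 to 2, so e is a cut vertex.
By contrast removing a leaves 1 component; it is not a cut vertex. No other vertex is a cut vertex either.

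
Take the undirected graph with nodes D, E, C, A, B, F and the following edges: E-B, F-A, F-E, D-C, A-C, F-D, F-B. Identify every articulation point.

F

Removing F increases the component count from 1 to 2, so F is a cut vertex.
By contrast removing A leaves 1 component; it is not a cut vertex. No other vertex is a cut vertex either.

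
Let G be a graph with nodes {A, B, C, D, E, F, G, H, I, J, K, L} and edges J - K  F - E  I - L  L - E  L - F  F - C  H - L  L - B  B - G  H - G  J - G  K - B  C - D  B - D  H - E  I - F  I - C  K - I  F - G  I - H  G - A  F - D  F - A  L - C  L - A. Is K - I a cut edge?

No

After removing K - I, the path K-B-L-I still connects them, so the edge is not a bridge.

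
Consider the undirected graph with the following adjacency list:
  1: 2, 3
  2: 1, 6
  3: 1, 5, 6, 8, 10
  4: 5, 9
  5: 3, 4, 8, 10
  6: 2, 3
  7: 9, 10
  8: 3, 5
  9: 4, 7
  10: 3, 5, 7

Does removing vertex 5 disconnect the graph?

No

Deleting 5 leaves 1 component (was 1) (its neighbors 3, 4, 8, 10 remain connected to each other), so 5 is not a cut vertex.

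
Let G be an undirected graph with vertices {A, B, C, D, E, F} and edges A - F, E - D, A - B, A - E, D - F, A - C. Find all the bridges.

The edges on the cycle A-E-D-F-A are not bridges since each lies on that cycle.
But removing A - B disconnects A from B; removing A - C disconnects A from C — these are bridges.

A-B, A-C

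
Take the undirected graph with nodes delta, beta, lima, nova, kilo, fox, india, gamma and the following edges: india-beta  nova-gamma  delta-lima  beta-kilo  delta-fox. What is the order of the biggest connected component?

Starting from nova we can reach nova, gamma. That is one component of size 2.
Starting from fox we can reach fox, lima, delta. That is one component of size 3.
Starting from beta we can reach beta, kilo, india. That is one component of size 3.
The largest has 3 vertices.

3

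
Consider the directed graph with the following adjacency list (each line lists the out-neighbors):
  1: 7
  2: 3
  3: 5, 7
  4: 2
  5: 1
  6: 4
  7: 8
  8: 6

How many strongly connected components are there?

{1, 2, 3, 4, 5, 6, 7, 8} are all mutually reachable — one SCC of size 8.
That gives 1 strongly connected component.

1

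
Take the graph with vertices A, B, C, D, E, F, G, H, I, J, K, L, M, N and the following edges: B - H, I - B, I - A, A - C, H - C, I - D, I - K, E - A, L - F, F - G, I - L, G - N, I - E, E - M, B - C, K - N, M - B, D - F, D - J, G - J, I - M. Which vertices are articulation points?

I

Removing I increases the component count from 1 to 2, so I is a cut vertex.
By contrast removing H leaves 1 component; it is not a cut vertex. No other vertex is a cut vertex either.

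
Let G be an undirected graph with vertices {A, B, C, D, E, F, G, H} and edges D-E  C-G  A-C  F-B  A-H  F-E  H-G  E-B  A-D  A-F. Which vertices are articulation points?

Removing A increases the component count from 1 to 2, so A is a cut vertex.
By contrast removing F leaves 1 component; it is not a cut vertex. No other vertex is a cut vertex either.

A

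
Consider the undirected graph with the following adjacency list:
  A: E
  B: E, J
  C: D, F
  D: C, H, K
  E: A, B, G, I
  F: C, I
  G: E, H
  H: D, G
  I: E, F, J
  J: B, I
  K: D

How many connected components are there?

Starting from A we can reach A, B, C, D, E, F, G, H, I, J, K. That is one component of size 11.
Total: 1 component.

1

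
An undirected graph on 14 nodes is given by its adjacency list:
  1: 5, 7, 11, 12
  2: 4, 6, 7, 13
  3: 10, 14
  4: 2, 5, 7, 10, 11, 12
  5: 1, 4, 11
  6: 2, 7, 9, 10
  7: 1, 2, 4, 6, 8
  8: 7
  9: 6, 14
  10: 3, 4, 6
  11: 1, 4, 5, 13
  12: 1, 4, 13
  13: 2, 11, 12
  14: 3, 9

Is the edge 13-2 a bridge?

No

After removing 13-2, the path 13-12-4-2 still connects them, so the edge is not a bridge.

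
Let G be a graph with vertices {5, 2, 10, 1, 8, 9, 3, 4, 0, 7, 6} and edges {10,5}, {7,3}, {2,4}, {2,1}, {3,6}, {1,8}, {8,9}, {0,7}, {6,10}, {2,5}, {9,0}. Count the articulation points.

1

Removing 2 increases the component count from 1 to 2, so 2 is a cut vertex.
By contrast removing 0 leaves 1 component; it is not a cut vertex. No other vertex is a cut vertex either.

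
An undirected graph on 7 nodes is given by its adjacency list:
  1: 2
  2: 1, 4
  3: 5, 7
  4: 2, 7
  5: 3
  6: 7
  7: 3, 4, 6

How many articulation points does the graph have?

4

Removing 2 increases the component count from 1 to 2, so 2 is a cut vertex.
Removing 3 increases the component count from 1 to 2, so 3 is a cut vertex.
Removing 4 increases the component count from 1 to 2, so 4 is a cut vertex.
Likewise 7 is a cut vertex.
By contrast removing 5 leaves 1 component; it is not a cut vertex. No other vertex is a cut vertex either.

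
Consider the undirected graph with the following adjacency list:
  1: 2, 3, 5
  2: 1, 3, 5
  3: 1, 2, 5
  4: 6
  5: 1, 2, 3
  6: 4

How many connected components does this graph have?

2

Starting from 4 we can reach 4, 6. That is one component of size 2.
Starting from 1 we can reach 1, 2, 3, 5. That is one component of size 4.
Total: 2 components.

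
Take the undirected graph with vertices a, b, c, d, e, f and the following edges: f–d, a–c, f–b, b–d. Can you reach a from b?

No

The component containing b is {b, d, f}, and a is not in it.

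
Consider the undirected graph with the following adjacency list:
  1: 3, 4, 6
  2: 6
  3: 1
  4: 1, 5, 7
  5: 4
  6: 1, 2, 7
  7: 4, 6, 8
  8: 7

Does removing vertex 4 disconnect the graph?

Yes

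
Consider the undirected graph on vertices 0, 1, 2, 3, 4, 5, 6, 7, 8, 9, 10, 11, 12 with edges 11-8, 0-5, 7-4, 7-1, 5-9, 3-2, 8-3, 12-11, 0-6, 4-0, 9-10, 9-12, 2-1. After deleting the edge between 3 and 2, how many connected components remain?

1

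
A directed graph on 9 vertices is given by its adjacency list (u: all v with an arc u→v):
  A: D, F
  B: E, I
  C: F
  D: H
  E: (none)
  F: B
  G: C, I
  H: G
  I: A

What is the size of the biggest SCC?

{A, B, C, D, F, G, H, I} are all mutually reachable — one SCC of size 8.
{E} is an SCC by itself.
The largest has 8 vertices.

8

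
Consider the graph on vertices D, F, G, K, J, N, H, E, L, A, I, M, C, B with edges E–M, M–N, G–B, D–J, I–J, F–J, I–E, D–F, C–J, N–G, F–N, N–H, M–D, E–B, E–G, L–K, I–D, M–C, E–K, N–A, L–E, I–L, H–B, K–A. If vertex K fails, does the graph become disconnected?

No

Deleting K leaves 1 component (was 1) (its neighbors A, E, L remain connected to each other), so K is not a cut vertex.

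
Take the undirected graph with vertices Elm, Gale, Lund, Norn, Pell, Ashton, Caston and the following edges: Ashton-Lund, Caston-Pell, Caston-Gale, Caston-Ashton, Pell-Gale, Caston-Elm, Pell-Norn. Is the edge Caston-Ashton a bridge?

Yes

Removing Caston-Ashton leaves no path between Caston and Ashton: the component count goes from 1 to 2. So it is a bridge.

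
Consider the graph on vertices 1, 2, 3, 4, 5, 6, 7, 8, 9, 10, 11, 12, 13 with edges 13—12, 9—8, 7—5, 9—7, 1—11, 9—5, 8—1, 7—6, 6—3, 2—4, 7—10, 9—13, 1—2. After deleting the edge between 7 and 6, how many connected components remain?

Before removal there is 1 component.
7—6 is a bridge — removing it separates 7's side from 6's side.
After removal: 2 components.

2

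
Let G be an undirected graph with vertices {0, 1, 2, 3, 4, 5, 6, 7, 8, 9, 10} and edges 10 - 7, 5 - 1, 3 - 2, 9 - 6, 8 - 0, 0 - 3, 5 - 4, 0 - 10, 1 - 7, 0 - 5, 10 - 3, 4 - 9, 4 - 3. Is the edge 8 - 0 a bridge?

Yes

Removing 8 - 0 leaves no path between 8 and 0: the component count goes from 1 to 2. So it is a bridge.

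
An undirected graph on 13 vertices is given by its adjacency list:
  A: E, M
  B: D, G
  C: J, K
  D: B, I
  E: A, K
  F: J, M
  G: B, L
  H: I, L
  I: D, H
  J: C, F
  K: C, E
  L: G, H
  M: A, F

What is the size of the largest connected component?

Starting from B we can reach B, D, G, H, I, L. That is one component of size 6.
Starting from A we can reach A, C, E, F, J, K, M. That is one component of size 7.
The largest has 7 vertices.

7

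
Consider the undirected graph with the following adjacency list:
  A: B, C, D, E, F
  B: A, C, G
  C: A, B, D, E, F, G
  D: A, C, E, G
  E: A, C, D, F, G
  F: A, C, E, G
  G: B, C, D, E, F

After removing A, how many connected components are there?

With A gone, the remaining components are: {B, C, D, E, F, G}.
That is 1 component.

1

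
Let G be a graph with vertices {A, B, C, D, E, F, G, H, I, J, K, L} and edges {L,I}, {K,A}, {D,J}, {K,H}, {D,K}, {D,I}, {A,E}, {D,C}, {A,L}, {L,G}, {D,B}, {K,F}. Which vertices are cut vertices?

Removing A increases the component count from 1 to 2, so A is a cut vertex.
Removing D increases the component count from 1 to 4, so D is a cut vertex.
Removing K increases the component count from 1 to 3, so K is a cut vertex.
Likewise L is a cut vertex.
By contrast removing I leaves 1 component; it is not a cut vertex. No other vertex is a cut vertex either.

A, D, K, L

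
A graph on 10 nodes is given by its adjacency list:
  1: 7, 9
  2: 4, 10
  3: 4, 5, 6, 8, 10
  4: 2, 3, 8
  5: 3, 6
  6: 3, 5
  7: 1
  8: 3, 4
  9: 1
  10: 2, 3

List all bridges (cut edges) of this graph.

The edges on the cycle 3-5-6-3 are not bridges since each lies on that cycle.
But removing 1-7 disconnects 1 from 7; removing 1-9 disconnects 1 from 9 — these are bridges.

1-7, 1-9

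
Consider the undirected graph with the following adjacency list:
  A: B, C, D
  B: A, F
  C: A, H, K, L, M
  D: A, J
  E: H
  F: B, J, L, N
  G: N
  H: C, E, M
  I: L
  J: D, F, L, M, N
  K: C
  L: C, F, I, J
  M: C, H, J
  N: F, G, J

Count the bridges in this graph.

4

The edges on the cycle J-M-C-A-D-J are not bridges since each lies on that cycle.
But removing I-L disconnects I from L; removing G-N disconnects G from N; removing E-H disconnects E from H; removing K-C disconnects K from C — these are bridges.
That makes 4 bridges.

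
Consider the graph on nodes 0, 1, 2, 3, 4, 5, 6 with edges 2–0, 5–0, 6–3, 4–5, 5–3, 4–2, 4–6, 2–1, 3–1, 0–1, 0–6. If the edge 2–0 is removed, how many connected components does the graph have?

1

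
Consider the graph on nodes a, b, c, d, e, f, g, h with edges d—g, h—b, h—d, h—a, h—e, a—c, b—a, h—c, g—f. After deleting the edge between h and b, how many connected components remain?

h and b are still connected via h-a-b, so the component count stays at 1.

1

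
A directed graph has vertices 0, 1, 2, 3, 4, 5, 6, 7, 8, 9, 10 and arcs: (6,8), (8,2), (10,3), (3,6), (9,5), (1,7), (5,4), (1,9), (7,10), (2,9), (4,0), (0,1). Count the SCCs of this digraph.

1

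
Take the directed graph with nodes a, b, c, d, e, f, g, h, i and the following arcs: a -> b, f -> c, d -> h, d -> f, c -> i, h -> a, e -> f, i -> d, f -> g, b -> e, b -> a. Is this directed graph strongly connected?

There is no directed path from g to i, so the graph is not strongly connected.

No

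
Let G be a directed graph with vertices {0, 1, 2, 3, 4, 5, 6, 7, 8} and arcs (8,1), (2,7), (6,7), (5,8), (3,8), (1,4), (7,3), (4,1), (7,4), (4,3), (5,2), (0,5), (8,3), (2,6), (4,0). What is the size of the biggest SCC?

{0, 1, 2, 3, 4, 5, 6, 7, 8} are all mutually reachable — one SCC of size 9.
The largest has 9 vertices.

9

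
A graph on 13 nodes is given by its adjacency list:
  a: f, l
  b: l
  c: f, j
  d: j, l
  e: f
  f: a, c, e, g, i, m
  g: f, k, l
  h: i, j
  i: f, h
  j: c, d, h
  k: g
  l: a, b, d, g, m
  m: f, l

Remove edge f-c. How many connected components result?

f and c are still connected via f-i-h-j-c, so the component count stays at 1.

1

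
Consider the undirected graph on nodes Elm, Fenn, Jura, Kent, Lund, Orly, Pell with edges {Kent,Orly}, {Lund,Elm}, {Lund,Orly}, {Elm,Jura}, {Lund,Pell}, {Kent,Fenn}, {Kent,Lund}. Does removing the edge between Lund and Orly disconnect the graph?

No

After removing Lund-Orly, the path Lund-Kent-Orly still connects them, so the edge is not a bridge.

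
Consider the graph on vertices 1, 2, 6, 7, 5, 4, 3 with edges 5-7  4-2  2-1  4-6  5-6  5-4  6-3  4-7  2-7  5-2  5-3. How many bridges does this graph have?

1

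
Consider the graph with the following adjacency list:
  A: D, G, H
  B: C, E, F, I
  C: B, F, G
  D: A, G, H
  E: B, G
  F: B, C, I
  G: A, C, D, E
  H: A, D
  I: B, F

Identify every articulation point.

Removing G increases the component count from 1 to 2, so G is a cut vertex.
By contrast removing H leaves 1 component; it is not a cut vertex. No other vertex is a cut vertex either.

G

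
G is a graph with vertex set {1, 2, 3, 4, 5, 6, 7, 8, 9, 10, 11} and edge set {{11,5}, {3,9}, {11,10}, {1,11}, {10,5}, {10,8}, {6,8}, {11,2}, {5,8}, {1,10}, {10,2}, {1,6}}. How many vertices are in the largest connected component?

7

4 is isolated — a component by itself.
7 is isolated — a component by itself.
Starting from 3 we can reach 3, 9. That is one component of size 2.
Starting from 1 we can reach 1, 2, 5, 6, 8, 10, 11. That is one component of size 7.
The largest has 7 vertices.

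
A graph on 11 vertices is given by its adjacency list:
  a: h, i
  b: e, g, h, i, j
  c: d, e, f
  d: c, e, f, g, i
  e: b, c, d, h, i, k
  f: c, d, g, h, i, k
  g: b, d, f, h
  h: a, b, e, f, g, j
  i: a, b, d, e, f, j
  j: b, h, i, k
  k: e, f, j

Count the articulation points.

0

Removing j, for instance, still leaves 1 component. No single vertex removal increases the component count — the graph has no articulation points.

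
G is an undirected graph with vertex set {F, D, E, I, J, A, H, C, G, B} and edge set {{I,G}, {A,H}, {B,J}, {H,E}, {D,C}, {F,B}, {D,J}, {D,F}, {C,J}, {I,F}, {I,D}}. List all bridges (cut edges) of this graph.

A-H, E-H, G-I

The edges on the cycle D-C-J-D are not bridges since each lies on that cycle.
But removing H–E disconnects H from E; removing I–G disconnects I from G; removing H–A disconnects H from A — these are bridges.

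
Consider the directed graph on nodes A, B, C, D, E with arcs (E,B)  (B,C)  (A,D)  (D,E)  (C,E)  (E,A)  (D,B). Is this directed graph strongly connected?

Yes

From C we can reach every vertex (A, B, C, D, E), and every vertex can reach C (A, B, C, D, E). So the whole graph is one strongly connected component.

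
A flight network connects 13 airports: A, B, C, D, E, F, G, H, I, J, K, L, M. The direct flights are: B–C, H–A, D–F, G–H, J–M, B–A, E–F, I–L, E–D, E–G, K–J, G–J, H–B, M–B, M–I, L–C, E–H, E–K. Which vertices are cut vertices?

E

Removing E increases the component count from 1 to 2, so E is a cut vertex.
By contrast removing B leaves 1 component; it is not a cut vertex. No other vertex is a cut vertex either.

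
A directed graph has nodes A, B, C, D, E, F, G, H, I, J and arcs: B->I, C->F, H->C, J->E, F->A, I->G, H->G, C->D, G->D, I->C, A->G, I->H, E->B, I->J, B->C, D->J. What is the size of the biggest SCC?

{A, B, C, D, E, F, G, H, I, J} are all mutually reachable — one SCC of size 10.
The largest has 10 vertices.

10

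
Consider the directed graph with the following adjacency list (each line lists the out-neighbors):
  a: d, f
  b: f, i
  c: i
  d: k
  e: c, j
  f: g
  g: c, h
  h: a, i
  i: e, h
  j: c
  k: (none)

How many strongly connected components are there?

4

{a, c, e, f, g, h, i, j} are all mutually reachable — one SCC of size 8.
{d} is an SCC by itself.
{b} is an SCC by itself.
{k} is an SCC by itself.
That gives 4 strongly connected components.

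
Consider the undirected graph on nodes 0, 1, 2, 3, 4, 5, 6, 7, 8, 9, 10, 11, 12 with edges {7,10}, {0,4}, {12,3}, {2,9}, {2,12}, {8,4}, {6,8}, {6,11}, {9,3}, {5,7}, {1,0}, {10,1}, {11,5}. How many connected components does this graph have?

Starting from 2 we can reach 2, 3, 9, 12. That is one component of size 4.
Starting from 0 we can reach 0, 1, 4, 5, 6, 7, 8, 10, 11. That is one component of size 9.
Total: 2 components.

2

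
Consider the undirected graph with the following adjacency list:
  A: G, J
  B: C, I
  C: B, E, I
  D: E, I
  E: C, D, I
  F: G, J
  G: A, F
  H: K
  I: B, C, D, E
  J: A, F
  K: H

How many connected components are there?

Starting from H we can reach H, K. That is one component of size 2.
Starting from A we can reach A, F, G, J. That is one component of size 4.
Starting from B we can reach B, C, D, E, I. That is one component of size 5.
Total: 3 components.

3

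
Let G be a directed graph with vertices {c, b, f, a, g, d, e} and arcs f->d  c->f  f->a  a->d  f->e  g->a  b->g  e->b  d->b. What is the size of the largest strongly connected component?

{a, b, d, g} are all mutually reachable — one SCC of size 4.
{e} is an SCC by itself.
{c} is an SCC by itself.
{f} is an SCC by itself.
The largest has 4 vertices.

4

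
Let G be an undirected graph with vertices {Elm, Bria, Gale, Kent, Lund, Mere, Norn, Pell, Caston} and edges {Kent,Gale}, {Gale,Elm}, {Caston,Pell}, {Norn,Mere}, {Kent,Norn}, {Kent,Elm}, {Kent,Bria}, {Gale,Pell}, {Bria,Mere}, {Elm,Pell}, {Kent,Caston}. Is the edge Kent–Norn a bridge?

After removing Kent–Norn, the path Kent-Bria-Mere-Norn still connects them, so the edge is not a bridge.

No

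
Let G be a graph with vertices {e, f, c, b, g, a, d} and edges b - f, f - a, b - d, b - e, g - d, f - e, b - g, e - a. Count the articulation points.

Removing b increases the component count from 2 to 3, so b is a cut vertex.
By contrast removing f leaves 2 components; it is not a cut vertex. No other vertex is a cut vertex either.

1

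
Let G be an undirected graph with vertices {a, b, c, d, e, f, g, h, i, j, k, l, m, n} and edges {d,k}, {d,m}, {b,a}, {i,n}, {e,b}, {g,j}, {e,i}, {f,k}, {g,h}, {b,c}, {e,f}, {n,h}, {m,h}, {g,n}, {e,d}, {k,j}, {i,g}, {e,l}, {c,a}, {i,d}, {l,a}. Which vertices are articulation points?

e

Removing e increases the component count from 1 to 2, so e is a cut vertex.
By contrast removing j leaves 1 component; it is not a cut vertex. No other vertex is a cut vertex either.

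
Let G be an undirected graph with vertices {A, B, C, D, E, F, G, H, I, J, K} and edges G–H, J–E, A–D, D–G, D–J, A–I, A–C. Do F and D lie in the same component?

No

The component containing F is {F}, and D is not in it.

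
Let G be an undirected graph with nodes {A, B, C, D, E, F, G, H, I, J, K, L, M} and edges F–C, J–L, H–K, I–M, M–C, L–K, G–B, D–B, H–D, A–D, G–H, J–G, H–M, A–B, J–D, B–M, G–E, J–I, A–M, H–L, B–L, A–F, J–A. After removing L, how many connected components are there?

1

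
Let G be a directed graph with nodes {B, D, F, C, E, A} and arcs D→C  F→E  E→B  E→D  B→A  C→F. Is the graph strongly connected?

There is no directed path from A to C, so the graph is not strongly connected.

No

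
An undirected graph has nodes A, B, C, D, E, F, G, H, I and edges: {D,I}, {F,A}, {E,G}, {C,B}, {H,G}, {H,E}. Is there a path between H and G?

Yes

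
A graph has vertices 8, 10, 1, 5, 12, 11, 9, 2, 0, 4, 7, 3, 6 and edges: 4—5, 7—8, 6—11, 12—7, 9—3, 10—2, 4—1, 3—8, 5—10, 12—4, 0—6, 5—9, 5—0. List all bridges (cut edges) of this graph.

0-5, 0-6, 1-4, 10-2, 10-5, 11-6

The edges on the cycle 12-4-5-9-3-8-7-12 are not bridges since each lies on that cycle.
But removing 6—0 disconnects 6 from 0; removing 2—10 disconnects 2 from 10; removing 0—5 disconnects 0 from 5; removing 10—5 disconnects 10 from 5 — these are bridges.
In total 6 edges are bridges.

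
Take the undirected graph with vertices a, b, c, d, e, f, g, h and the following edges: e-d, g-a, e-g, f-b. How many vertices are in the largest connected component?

c is isolated — a component by itself.
h is isolated — a component by itself.
Starting from b we can reach b, f. That is one component of size 2.
Starting from a we can reach a, d, e, g. That is one component of size 4.
The largest has 4 vertices.

4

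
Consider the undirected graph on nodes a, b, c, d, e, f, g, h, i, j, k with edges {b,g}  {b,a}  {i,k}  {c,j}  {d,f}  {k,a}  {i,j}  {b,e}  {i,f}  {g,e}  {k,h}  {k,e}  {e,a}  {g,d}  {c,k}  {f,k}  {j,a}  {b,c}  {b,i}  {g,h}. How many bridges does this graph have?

0

The edges on the cycle b-c-j-i-b are not bridges since each lies on that cycle.
Every edge lies on some cycle, so there are no bridges.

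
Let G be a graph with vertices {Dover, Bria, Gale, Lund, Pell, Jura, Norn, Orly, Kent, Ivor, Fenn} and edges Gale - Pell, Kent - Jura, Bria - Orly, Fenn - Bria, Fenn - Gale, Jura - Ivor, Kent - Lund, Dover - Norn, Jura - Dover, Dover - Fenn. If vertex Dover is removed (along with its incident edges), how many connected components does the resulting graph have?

With Dover gone, the remaining components are: {Norn}; {Ivor, Jura, Kent, Lund}; {Bria, Fenn, Gale, Orly, Pell}.
That is 3 components.

3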